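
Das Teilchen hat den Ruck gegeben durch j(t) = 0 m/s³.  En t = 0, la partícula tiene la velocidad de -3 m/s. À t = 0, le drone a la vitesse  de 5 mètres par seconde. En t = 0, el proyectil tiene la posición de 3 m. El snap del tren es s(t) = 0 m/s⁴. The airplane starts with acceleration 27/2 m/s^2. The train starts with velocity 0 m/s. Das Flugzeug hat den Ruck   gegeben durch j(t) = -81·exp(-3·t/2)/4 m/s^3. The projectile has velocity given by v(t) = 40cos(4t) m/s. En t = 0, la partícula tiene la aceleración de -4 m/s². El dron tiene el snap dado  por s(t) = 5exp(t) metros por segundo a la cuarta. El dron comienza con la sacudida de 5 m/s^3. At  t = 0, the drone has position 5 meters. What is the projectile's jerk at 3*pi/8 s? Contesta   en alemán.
Wir müssen unsere Gleichung für die Geschwindigkeit v(t) = 40·cos(4·t) 2-mal ableiten. Mit d/dt von v(t) finden wir a(t) = -160·sin(4·t). Die Ableitung von der Beschleunigung ergibt den Ruck: j(t) = -640·cos(4·t). Mit j(t) = -640·cos(4·t) und Einsetzen von t = 3*pi/8, finden wir j = 0.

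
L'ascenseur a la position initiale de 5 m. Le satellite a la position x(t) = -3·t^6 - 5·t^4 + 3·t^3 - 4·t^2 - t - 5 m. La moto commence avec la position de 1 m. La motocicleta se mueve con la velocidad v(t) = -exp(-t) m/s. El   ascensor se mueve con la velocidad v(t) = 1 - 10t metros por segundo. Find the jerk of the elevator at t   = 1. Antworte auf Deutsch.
Ausgehend von der Geschwindigkeit v(t) = 1 - 10·t, nehmen wir 2 Ableitungen. Mit d/dt von v(t) finden wir a(t) = -10. Durch Ableiten von der Beschleunigung erhalten wir den Ruck: j(t) = 0. Wir haben den Ruck j(t) = 0. Durch Einsetzen von t = 1: j(1) = 0.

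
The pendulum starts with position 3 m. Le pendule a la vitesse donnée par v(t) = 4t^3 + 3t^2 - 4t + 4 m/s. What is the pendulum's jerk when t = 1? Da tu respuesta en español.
Para resolver esto, necesitamos tomar 2 derivadas de nuestra ecuación de la velocidad v(t) = 4·t^3 + 3·t^2 - 4·t + 4. Derivando la velocidad, obtenemos la aceleración: a(t) = 12·t^2 + 6·t - 4. La derivada de la aceleración da la sacudida: j(t) = 24·t + 6. Tenemos la sacudida j(t) = 24·t + 6. Sustituyendo t = 1: j(1) = 30.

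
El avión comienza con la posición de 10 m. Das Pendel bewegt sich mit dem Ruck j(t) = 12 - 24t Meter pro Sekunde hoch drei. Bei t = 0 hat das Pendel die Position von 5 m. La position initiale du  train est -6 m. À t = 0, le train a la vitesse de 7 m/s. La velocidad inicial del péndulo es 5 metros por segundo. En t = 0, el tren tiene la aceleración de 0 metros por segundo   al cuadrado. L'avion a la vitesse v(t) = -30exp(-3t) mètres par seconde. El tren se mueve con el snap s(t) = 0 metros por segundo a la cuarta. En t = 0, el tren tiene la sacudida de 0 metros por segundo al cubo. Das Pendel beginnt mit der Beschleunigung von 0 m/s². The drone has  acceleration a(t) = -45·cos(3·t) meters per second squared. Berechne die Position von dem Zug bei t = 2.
Um dies zu lösen, müssen wir 4 Integrale unserer Gleichung für den Snap s(t) = 0 finden. Mit ∫s(t)dt und Anwendung von j(0) = 0, finden wir j(t) = 0. Mit ∫j(t)dt und Anwendung von a(0) = 0, finden wir a(t) = 0. Durch Integration von der Beschleunigung und Verwendung der Anfangsbedingung v(0) = 7, erhalten wir v(t) = 7. Mit ∫v(t)dt und Anwendung von x(0) = -6, finden wir x(t) = 7·t - 6. Mit x(t) = 7·t - 6 und Einsetzen von t = 2, finden wir x = 8.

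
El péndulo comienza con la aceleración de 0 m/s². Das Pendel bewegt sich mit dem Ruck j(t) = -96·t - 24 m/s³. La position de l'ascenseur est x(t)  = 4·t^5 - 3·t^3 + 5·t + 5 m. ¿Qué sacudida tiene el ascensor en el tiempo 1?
Debemos derivar nuestra ecuación de la posición x(t) = 4·t^5 - 3·t^3 + 5·t + 5 3 veces. Tomando d/dt de x(t), encontramos v(t) = 20·t^4 - 9·t^2 + 5. Tomando d/dt de v(t), encontramos a(t) = 80·t^3 - 18·t. La derivada de la aceleración da la sacudida: j(t) = 240·t^2 - 18. Usando j(t) = 240·t^2 - 18 y sustituyendo t = 1, encontramos j = 222.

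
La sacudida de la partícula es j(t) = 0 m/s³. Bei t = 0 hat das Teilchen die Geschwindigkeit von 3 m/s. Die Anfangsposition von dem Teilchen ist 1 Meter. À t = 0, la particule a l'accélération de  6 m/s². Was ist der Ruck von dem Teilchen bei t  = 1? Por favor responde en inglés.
We have jerk j(t) = 0. Substituting t = 1: j(1) = 0.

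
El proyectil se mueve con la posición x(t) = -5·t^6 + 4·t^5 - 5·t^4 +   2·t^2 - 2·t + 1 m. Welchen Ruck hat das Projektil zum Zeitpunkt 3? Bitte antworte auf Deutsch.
Ausgehend von der Position x(t) = -5·t^6 + 4·t^5 - 5·t^4 + 2·t^2 - 2·t + 1, nehmen wir 3 Ableitungen. Durch Ableiten von der Position erhalten wir die Geschwindigkeit: v(t) = -30·t^5 + 20·t^4 - 20·t^3 + 4·t - 2. Durch Ableiten von der Geschwindigkeit erhalten wir die Beschleunigung: a(t) = -150·t^4 + 80·t^3 - 60·t^2 + 4. Durch Ableiten von der Beschleunigung erhalten wir den Ruck: j(t) = -600·t^3 + 240·t^2 - 120·t. Wir haben den Ruck j(t) = -600·t^3 + 240·t^2 - 120·t. Durch Einsetzen von t = 3: j(3) = -14400.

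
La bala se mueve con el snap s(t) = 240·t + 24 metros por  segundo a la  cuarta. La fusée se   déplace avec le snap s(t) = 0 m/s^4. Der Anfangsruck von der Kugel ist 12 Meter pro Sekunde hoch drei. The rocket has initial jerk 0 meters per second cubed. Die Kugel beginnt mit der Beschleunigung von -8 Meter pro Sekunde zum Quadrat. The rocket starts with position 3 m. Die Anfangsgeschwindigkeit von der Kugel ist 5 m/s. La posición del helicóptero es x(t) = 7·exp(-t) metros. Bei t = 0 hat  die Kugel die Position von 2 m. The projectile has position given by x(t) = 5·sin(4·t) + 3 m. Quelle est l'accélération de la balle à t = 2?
Nous devons trouver l'intégrale de notre équation du snap s(t) = 240·t + 24 2 fois. En intégrant le snap et en utilisant la condition initiale j(0) = 12, nous obtenons j(t) = 120·t^2 + 24·t + 12. L'intégrale du jerk, avec a(0) = -8, donne l'accélération: a(t) = 40·t^3 + 12·t^2 + 12·t - 8. Nous avons l'accélération a(t) = 40·t^3 + 12·t^2 + 12·t - 8. En substituant t = 2: a(2) = 384.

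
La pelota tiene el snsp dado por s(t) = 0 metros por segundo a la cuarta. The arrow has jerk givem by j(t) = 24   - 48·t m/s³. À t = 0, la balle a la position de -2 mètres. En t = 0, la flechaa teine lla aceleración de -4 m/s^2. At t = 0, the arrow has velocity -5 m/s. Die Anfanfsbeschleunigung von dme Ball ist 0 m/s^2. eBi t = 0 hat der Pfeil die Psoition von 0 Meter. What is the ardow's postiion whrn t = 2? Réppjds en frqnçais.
Nous devons trouver l'intégrale de notre équation du jerk j(t) = 24 - 48·t 3 fois. La primitive du jerk, avec a(0) = -4, donne l'accélération: a(t) = -24·t^2 + 24·t - 4. En intégrant l'accélération et en utilisant la condition initiale v(0) = -5, nous obtenons v(t) = -8·t^3 + 12·t^2 - 4·t - 5. La primitive de la vitesse, avec x(0) = 0, donne la position: x(t) = -2·t^4 + 4·t^3 - 2·t^2 - 5·t. De l'équation de la position x(t) = -2·t^4 + 4·t^3 - 2·t^2 - 5·t, nous substituons t = 2 pour obtenir x = -18.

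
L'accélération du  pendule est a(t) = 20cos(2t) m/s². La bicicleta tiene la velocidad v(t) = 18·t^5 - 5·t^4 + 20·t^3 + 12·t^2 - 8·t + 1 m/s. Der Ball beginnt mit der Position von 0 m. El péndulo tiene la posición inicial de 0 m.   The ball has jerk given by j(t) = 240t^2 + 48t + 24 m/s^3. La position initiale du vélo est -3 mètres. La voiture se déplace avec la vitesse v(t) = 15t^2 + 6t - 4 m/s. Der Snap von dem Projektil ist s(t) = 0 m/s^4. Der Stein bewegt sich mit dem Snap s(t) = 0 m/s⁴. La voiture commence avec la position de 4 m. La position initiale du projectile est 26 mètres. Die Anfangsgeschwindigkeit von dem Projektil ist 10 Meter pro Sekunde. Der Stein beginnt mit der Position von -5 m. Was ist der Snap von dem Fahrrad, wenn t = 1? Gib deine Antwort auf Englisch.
Starting from velocity v(t) = 18·t^5 - 5·t^4 + 20·t^3 + 12·t^2 - 8·t + 1, we take 3 derivatives. The derivative of velocity gives acceleration: a(t) = 90·t^4 - 20·t^3 + 60·t^2 + 24·t - 8. Differentiating acceleration, we get jerk: j(t) = 360·t^3 - 60·t^2 + 120·t + 24. Taking d/dt of j(t), we find s(t) = 1080·t^2 - 120·t + 120. From the given snap equation s(t) = 1080·t^2 - 120·t + 120, we substitute t = 1 to get s = 1080.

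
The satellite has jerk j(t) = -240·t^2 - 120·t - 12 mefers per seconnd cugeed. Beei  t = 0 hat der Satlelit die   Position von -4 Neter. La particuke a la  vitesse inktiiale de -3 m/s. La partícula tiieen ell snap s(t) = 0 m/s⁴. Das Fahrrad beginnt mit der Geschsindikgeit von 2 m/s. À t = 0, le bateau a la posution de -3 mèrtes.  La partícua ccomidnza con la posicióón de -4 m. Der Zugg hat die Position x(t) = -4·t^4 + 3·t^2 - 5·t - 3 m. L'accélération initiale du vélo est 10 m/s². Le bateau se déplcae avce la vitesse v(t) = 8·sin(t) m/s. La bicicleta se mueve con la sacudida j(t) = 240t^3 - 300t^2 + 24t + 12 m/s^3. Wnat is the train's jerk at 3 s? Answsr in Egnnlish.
We must differentiate our position equation x(t) = -4·t^4 + 3·t^2 - 5·t - 3 3 times. Taking d/dt of x(t), we find v(t) = -16·t^3 + 6·t - 5. The derivative of velocity gives acceleration: a(t) = 6 - 48·t^2. Differentiating acceleration, we get jerk: j(t) = -96·t. We have jerk j(t) = -96·t. Substituting t = 3: j(3) = -288.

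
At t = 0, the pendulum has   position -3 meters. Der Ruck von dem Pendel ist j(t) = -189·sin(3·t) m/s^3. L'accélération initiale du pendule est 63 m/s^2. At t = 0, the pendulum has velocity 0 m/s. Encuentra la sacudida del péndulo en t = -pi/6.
Tenemos la sacudida j(t) = -189·sin(3·t). Sustituyendo t = -pi/6: j(-pi/6) = 189.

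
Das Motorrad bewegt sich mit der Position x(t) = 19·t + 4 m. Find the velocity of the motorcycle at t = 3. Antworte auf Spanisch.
Partiendo de la posición x(t) = 19·t + 4, tomamos 1 derivada. La derivada de la posición da la velocidad: v(t) = 19. De la ecuación de la velocidad v(t) = 19, sustituimos t = 3 para obtener v = 19.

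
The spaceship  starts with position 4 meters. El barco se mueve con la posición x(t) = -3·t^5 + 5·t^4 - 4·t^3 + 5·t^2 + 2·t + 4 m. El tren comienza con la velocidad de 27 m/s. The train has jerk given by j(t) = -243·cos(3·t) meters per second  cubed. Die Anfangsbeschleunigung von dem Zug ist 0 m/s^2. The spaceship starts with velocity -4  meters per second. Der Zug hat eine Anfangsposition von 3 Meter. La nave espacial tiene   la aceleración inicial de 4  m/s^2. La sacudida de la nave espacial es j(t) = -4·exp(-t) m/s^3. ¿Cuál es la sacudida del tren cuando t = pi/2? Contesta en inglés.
From the given jerk equation j(t) = -243·cos(3·t), we substitute t = pi/2 to get j = 0.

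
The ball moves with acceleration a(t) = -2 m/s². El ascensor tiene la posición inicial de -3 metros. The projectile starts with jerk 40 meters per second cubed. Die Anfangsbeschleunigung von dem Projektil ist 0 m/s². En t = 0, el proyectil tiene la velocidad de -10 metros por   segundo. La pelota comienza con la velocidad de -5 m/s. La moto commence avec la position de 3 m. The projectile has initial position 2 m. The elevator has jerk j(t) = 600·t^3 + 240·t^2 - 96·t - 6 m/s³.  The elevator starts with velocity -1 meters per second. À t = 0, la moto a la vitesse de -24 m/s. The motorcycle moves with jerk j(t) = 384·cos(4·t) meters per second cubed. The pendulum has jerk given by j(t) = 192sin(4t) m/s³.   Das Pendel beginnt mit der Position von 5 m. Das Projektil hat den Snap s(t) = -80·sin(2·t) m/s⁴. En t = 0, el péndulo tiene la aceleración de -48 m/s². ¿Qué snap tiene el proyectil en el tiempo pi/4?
Tenemos el snap s(t) = -80·sin(2·t). Sustituyendo t = pi/4: s(pi/4) = -80.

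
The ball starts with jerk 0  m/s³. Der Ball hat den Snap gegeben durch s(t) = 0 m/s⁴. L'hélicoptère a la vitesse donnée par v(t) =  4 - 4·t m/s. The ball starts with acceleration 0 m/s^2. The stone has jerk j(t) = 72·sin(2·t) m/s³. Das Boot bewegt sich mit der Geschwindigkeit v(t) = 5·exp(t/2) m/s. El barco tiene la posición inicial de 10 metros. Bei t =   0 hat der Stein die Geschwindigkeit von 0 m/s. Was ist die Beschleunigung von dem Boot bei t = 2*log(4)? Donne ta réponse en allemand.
Um dies zu lösen, müssen wir 1 Ableitung unserer Gleichung für die Geschwindigkeit v(t) = 5·exp(t/2) nehmen. Mit d/dt von v(t) finden wir a(t) = 5·exp(t/2)/2. Wir haben die Beschleunigung a(t) = 5·exp(t/2)/2. Durch Einsetzen von t = 2*log(4): a(2*log(4)) = 10.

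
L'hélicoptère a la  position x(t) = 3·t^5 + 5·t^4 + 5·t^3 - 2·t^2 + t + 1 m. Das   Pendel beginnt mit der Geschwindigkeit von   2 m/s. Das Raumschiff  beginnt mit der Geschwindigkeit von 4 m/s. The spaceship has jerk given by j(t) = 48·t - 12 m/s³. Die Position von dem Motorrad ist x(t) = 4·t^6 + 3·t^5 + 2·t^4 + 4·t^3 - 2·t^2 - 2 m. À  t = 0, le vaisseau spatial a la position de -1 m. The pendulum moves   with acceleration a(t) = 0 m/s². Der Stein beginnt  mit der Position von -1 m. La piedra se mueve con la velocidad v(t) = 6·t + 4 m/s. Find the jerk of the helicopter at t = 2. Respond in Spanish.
Partiendo de la posición x(t) = 3·t^5 + 5·t^4 + 5·t^3 - 2·t^2 + t + 1, tomamos 3 derivadas. Tomando d/dt de x(t), encontramos v(t) = 15·t^4 + 20·t^3 + 15·t^2 - 4·t + 1. Tomando d/dt de v(t), encontramos a(t) = 60·t^3 + 60·t^2 + 30·t - 4. Tomando d/dt de a(t), encontramos j(t) = 180·t^2 + 120·t + 30. Tenemos la sacudida j(t) = 180·t^2 + 120·t + 30. Sustituyendo t = 2: j(2) = 990.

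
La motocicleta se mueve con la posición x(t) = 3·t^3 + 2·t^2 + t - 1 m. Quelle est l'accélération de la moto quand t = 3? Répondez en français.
Pour résoudre ceci, nous devons prendre 2 dérivées de notre équation de la position x(t) = 3·t^3 + 2·t^2 + t - 1. En prenant d/dt de x(t), nous trouvons v(t) = 9·t^2 + 4·t + 1. En dérivant la vitesse, nous obtenons l'accélération: a(t) = 18·t + 4. Nous avons l'accélération a(t) = 18·t + 4. En substituant t = 3: a(3) = 58.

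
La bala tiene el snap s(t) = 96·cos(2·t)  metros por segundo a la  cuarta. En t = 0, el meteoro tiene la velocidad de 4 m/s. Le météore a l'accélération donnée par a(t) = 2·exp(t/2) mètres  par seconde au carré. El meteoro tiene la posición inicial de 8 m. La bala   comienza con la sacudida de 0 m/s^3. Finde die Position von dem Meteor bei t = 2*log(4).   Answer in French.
Nous devons intégrer notre équation de l'accélération a(t) = 2·exp(t/2) 2 fois. En prenant ∫a(t)dt et en appliquant v(0) = 4, nous trouvons v(t) = 4·exp(t/2). L'intégrale de la vitesse, avec x(0) = 8, donne la position: x(t) = 8·exp(t/2). De l'équation de la position x(t) = 8·exp(t/2), nous substituons t = 2*log(4) pour obtenir x = 32.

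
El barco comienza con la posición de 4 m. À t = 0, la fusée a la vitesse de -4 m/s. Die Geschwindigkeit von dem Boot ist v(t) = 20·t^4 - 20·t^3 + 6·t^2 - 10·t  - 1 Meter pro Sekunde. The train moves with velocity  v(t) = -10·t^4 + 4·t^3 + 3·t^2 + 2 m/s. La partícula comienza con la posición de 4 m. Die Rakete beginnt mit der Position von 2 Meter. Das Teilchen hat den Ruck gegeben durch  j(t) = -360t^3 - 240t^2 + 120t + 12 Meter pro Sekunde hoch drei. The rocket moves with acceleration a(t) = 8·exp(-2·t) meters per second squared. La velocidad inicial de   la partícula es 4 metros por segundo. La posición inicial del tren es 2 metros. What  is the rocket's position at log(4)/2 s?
We must find the integral of our acceleration equation a(t) = 8·exp(-2·t) 2 times. The integral of acceleration, with v(0) = -4, gives velocity: v(t) = -4·exp(-2·t). Taking ∫v(t)dt and applying x(0) = 2, we find x(t) = 2·exp(-2·t). Using x(t) = 2·exp(-2·t) and substituting t = log(4)/2, we find x = 1/2.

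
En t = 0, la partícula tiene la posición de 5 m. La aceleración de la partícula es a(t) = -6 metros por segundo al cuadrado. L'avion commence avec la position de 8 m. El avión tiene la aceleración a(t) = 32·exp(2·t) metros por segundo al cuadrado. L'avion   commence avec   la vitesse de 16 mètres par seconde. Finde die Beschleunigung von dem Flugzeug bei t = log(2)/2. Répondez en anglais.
From the given acceleration equation a(t) = 32·exp(2·t), we substitute t = log(2)/2 to get a = 64.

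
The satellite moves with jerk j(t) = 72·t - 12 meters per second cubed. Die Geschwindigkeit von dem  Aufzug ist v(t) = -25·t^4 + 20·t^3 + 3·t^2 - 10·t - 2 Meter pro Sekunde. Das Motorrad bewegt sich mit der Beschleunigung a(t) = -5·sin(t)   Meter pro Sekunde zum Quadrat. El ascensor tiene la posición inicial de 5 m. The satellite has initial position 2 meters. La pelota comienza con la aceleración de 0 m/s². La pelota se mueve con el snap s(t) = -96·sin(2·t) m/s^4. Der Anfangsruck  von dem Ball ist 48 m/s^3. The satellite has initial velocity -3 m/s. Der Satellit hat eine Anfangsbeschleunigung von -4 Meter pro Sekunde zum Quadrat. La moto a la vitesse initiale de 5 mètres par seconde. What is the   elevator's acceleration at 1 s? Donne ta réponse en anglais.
We must differentiate our velocity equation v(t) = -25·t^4 + 20·t^3 + 3·t^2 - 10·t - 2 1 time. Differentiating velocity, we get acceleration: a(t) = -100·t^3 + 60·t^2 + 6·t - 10. Using a(t) = -100·t^3 + 60·t^2 + 6·t - 10 and substituting t = 1, we find a = -44.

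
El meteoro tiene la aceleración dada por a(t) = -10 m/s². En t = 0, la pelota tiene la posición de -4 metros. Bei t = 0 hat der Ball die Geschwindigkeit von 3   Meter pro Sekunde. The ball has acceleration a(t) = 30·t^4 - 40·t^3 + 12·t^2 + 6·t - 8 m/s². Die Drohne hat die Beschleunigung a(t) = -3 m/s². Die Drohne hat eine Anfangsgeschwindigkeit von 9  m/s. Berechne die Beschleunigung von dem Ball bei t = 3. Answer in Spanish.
Usando a(t) = 30·t^4 - 40·t^3 + 12·t^2 + 6·t - 8 y sustituyendo t = 3, encontramos a = 1468.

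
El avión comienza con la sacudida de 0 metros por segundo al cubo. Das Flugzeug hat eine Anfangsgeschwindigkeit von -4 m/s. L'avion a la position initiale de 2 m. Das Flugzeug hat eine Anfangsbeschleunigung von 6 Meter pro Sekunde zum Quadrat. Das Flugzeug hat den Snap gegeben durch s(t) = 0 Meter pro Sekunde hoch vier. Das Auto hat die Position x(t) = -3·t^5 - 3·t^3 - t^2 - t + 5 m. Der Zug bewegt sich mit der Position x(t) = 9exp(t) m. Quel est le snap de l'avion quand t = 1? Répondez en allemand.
Mit s(t) = 0 und Einsetzen von t = 1, finden wir s = 0.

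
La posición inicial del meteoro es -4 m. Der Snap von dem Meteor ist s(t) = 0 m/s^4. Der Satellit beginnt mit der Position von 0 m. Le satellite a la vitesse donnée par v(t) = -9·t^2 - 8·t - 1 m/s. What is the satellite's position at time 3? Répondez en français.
En partant de la vitesse v(t) = -9·t^2 - 8·t - 1, nous prenons 1 primitive. En prenant ∫v(t)dt et en appliquant x(0) = 0, nous trouvons x(t) = -3·t^3 - 4·t^2 - t. En utilisant x(t) = -3·t^3 - 4·t^2 - t et en substituant t = 3, nous trouvons x = -120.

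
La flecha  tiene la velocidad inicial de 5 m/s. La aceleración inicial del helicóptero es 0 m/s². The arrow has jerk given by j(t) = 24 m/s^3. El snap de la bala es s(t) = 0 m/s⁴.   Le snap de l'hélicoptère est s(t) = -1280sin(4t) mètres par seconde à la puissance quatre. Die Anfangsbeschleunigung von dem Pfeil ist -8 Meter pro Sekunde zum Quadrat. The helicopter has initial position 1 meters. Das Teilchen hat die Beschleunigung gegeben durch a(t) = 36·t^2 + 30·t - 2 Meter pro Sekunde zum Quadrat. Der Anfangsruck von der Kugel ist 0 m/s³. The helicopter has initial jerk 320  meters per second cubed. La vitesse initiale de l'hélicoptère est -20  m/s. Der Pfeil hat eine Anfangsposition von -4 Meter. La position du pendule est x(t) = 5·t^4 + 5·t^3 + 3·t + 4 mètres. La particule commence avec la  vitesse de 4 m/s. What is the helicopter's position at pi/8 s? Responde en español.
Debemos encontrar la integral de nuestra ecuación del snap s(t) = -1280·sin(4·t) 4 veces. Integrando el snap y usando la condición inicial j(0) = 320, obtenemos j(t) = 320·cos(4·t). La antiderivada de la sacudida, con a(0) = 0, da la aceleración: a(t) = 80·sin(4·t). La antiderivada de la aceleración es la velocidad. Usando v(0) = -20, obtenemos v(t) = -20·cos(4·t). La integral de la velocidad es la posición. Usando x(0) = 1, obtenemos x(t) = 1 - 5·sin(4·t). Tenemos la posición x(t) = 1 - 5·sin(4·t). Sustituyendo t = pi/8: x(pi/8) = -4.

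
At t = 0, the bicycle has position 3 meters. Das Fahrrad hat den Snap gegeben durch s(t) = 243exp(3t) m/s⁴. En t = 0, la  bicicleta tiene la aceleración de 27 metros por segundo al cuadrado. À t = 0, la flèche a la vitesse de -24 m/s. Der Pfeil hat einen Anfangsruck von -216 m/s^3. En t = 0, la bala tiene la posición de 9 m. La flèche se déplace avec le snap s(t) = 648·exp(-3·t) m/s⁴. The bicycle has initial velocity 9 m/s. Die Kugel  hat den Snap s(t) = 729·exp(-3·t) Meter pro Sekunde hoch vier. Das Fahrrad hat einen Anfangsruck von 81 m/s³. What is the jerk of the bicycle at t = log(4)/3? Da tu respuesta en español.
Debemos encontrar la integral de nuestra ecuación del snap s(t) = 243·exp(3·t) 1 vez. La antiderivada del snap es la sacudida. Usando j(0) = 81, obtenemos j(t) = 81·exp(3·t). De la ecuación de la sacudida j(t) = 81·exp(3·t), sustituimos t = log(4)/3 para obtener j = 324.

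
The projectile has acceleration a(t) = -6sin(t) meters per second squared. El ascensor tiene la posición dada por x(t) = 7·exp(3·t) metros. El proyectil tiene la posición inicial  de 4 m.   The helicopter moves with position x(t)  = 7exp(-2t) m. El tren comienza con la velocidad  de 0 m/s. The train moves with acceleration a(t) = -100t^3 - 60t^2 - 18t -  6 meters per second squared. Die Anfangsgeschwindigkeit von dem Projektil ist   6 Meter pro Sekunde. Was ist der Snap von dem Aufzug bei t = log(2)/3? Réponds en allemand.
Um dies zu lösen, müssen wir 4 Ableitungen unserer Gleichung für die Position x(t) = 7·exp(3·t) nehmen. Durch Ableiten von der Position erhalten wir die Geschwindigkeit: v(t) = 21·exp(3·t). Die Ableitung von der Geschwindigkeit ergibt die Beschleunigung: a(t) = 63·exp(3·t). Mit d/dt von a(t) finden wir j(t) = 189·exp(3·t). Die Ableitung von dem Ruck ergibt den Snap: s(t) = 567·exp(3·t). Wir haben den Snap s(t) = 567·exp(3·t). Durch Einsetzen von t = log(2)/3: s(log(2)/3) = 1134.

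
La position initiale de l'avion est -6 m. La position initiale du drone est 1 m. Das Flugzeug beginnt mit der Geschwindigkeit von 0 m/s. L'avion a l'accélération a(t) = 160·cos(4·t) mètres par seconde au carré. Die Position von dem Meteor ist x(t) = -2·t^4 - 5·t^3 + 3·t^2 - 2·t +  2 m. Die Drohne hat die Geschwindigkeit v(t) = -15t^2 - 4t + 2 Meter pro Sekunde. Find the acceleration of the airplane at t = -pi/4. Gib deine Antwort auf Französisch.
De l'équation de l'accélération a(t) = 160·cos(4·t), nous substituons t = -pi/4 pour obtenir a = -160.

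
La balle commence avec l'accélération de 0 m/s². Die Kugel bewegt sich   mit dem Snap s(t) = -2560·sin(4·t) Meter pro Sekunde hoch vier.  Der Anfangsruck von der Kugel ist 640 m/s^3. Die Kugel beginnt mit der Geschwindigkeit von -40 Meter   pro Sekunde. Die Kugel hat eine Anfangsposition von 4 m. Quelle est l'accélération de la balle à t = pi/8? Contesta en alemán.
Um dies zu lösen, müssen wir 2 Integrale unserer Gleichung für den Snap s(t) = -2560·sin(4·t) finden. Das Integral von dem Snap ist der Ruck. Mit j(0) = 640 erhalten wir j(t) = 640·cos(4·t). Durch Integration von dem Ruck und Verwendung der Anfangsbedingung a(0) = 0, erhalten wir a(t) = 160·sin(4·t). Aus der Gleichung für die Beschleunigung a(t) = 160·sin(4·t), setzen wir t = pi/8 ein und erhalten a = 160.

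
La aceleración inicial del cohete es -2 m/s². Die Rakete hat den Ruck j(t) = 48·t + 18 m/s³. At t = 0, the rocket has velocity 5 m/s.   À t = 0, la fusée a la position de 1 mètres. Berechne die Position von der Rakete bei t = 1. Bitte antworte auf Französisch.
En partant du jerk j(t) = 48·t + 18, nous prenons 3 intégrales. En intégrant le jerk et en utilisant la condition initiale a(0) = -2, nous obtenons a(t) = 24·t^2 + 18·t - 2. En intégrant l'accélération et en utilisant la condition initiale v(0) = 5, nous obtenons v(t) = 8·t^3 + 9·t^2 - 2·t + 5. En intégrant la vitesse et en utilisant la condition initiale x(0) = 1, nous obtenons x(t) = 2·t^4 + 3·t^3 - t^2 + 5·t + 1. En utilisant x(t) = 2·t^4 + 3·t^3 - t^2 + 5·t + 1 et en substituant t = 1, nous trouvons x = 10.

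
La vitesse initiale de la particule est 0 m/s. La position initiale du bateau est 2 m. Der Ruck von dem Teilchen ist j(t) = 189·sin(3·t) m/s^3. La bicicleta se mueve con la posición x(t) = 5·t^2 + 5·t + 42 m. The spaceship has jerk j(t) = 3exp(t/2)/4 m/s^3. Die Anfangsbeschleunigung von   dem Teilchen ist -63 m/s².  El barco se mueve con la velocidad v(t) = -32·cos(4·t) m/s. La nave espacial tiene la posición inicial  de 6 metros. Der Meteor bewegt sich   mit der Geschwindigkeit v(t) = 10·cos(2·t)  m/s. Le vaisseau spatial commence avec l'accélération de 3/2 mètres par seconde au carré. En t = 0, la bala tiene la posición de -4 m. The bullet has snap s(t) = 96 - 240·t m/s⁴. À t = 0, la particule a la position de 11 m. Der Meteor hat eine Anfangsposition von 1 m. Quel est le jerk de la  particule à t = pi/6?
Nous avons le jerk j(t) = 189·sin(3·t). En substituant t = pi/6: j(pi/6) = 189.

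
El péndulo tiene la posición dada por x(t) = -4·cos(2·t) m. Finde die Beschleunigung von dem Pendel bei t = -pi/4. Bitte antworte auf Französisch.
Nous devons dériver notre équation de la position x(t) = -4·cos(2·t) 2 fois. En dérivant la position, nous obtenons la vitesse: v(t) = 8·sin(2·t). En prenant d/dt de v(t), nous trouvons a(t) = 16·cos(2·t). Nous avons l'accélération a(t) = 16·cos(2·t). En substituant t = -pi/4: a(-pi/4) = 0.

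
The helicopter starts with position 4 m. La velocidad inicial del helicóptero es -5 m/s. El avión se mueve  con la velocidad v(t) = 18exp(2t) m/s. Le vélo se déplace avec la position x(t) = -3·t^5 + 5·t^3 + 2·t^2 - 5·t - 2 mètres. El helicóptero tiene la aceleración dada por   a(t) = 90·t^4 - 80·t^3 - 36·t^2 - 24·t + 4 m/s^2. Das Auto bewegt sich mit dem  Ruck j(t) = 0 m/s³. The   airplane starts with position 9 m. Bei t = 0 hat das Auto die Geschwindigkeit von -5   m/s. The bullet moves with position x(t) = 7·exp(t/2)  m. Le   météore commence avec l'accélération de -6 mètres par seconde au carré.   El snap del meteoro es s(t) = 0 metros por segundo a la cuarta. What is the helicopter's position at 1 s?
We need to integrate our acceleration equation a(t) = 90·t^4 - 80·t^3 - 36·t^2 - 24·t + 4 2 times. The integral of acceleration is velocity. Using v(0) = -5, we get v(t) = 18·t^5 - 20·t^4 - 12·t^3 - 12·t^2 + 4·t - 5. Finding the integral of v(t) and using x(0) = 4: x(t) = 3·t^6 - 4·t^5 - 3·t^4 - 4·t^3 + 2·t^2 - 5·t + 4. We have position x(t) = 3·t^6 - 4·t^5 - 3·t^4 - 4·t^3 + 2·t^2 - 5·t + 4. Substituting t = 1: x(1) = -7.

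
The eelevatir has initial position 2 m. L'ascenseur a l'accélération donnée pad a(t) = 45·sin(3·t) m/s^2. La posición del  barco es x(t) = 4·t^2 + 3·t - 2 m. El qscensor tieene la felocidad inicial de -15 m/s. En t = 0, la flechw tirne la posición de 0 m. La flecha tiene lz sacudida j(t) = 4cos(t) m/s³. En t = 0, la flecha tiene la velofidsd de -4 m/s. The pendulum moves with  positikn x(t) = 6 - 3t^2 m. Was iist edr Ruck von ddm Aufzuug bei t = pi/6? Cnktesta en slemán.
Ausgehend von der Beschleunigung a(t) = 45·sin(3·t), nehmen wir 1 Ableitung. Durch Ableiten von der Beschleunigung erhalten wir den Ruck: j(t) = 135·cos(3·t). Wir haben den Ruck j(t) = 135·cos(3·t). Durch Einsetzen von t = pi/6: j(pi/6) = 0.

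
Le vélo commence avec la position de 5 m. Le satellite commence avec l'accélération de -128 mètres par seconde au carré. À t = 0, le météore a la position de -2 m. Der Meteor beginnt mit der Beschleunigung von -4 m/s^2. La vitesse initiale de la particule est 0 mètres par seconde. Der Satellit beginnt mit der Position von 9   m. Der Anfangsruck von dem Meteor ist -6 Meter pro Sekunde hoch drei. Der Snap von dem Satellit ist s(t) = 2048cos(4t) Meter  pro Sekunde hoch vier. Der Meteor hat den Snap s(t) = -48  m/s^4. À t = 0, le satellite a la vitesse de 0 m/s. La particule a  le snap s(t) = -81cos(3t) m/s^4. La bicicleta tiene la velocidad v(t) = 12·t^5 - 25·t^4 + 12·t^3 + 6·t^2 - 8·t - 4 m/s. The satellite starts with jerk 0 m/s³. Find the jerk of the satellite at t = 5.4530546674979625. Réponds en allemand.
Um dies zu lösen, müssen wir 1 Stammfunktion unserer Gleichung für den Snap s(t) = 2048·cos(4·t) finden. Die Stammfunktion von dem Snap, mit j(0) = 0, ergibt den Ruck: j(t) = 512·sin(4·t). Wir haben den Ruck j(t) = 512·sin(4·t). Durch Einsetzen von t = 5.4530546674979625: j(5.4530546674979625) = 91.1240525010791.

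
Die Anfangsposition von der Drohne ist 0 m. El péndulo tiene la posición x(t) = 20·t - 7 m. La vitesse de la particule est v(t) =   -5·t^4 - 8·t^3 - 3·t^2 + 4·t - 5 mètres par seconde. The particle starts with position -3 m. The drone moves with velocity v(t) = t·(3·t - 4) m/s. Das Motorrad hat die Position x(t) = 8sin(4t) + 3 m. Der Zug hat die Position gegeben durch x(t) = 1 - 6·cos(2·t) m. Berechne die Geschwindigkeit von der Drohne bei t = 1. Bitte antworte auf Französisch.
Nous avons la vitesse v(t) = t·(3·t - 4). En substituant t = 1: v(1) = -1.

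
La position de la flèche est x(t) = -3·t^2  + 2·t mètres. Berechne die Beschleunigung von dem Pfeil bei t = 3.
Wir müssen unsere Gleichung für die Position x(t) = -3·t^2 + 2·t 2-mal ableiten. Die Ableitung von der Position ergibt die Geschwindigkeit: v(t) = 2 - 6·t. Die Ableitung von der Geschwindigkeit ergibt die Beschleunigung: a(t) = -6. Mit a(t) = -6 und Einsetzen von t = 3, finden wir a = -6.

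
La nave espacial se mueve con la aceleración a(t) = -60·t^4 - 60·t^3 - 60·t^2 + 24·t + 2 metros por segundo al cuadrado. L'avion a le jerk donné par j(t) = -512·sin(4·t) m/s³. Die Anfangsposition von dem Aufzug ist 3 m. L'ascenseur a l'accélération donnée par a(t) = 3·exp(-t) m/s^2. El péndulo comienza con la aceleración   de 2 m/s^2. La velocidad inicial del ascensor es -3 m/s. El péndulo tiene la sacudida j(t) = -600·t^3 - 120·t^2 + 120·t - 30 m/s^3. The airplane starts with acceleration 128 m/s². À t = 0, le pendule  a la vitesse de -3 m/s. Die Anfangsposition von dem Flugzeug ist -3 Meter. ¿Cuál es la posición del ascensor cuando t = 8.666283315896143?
Para resolver esto, necesitamos tomar 2 antiderivadas de nuestra ecuación de la aceleración a(t) = 3·exp(-t). Integrando la aceleración y usando la condición inicial v(0) = -3, obtenemos v(t) = -3·exp(-t). Integrando la velocidad y usando la condición inicial x(0) = 3, obtenemos x(t) = 3·exp(-t). Usando x(t) = 3·exp(-t) y sustituyendo t = 8.666283315896143, encontramos x = 0.000516894881957691.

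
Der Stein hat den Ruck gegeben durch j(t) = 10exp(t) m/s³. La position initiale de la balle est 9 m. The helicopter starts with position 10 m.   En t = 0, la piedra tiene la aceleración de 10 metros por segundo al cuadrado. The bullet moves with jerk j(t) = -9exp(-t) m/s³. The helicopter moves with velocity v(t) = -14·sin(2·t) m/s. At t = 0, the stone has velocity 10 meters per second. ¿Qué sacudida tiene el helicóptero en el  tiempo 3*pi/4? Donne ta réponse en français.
Pour résoudre ceci, nous devons prendre 2 dérivées de notre équation de la vitesse v(t) = -14·sin(2·t). La dérivée de la vitesse donne l'accélération: a(t) = -28·cos(2·t). La dérivée de l'accélération donne le jerk: j(t) = 56·sin(2·t). De l'équation du jerk j(t) = 56·sin(2·t), nous substituons t = 3*pi/4 pour obtenir j = -56.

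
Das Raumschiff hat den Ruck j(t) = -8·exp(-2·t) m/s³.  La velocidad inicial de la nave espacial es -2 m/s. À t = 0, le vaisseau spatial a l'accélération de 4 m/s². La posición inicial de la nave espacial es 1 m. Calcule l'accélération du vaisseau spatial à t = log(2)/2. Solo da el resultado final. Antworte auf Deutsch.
Bei t = log(2)/2, a = 2.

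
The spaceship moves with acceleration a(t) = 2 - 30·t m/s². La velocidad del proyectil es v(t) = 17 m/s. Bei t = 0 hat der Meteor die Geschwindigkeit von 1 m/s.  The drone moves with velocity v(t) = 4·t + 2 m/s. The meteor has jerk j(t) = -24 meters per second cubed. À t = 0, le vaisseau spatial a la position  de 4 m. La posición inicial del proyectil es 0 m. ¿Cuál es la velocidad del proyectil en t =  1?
Tenemos la velocidad v(t) = 17. Sustituyendo t = 1: v(1) = 17.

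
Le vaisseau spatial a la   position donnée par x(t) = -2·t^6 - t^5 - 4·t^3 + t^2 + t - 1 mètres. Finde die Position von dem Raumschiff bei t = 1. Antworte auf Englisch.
We have position x(t) = -2·t^6 - t^5 - 4·t^3 + t^2 + t - 1. Substituting t = 1: x(1) = -6.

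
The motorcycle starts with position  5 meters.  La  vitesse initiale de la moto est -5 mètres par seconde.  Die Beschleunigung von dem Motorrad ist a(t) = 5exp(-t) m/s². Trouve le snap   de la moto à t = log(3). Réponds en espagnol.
Partiendo de la aceleración a(t) = 5·exp(-t), tomamos 2 derivadas. Derivando la aceleración, obtenemos la sacudida: j(t) = -5·exp(-t). Derivando la sacudida, obtenemos el snap: s(t) = 5·exp(-t). Usando s(t) = 5·exp(-t) y sustituyendo t = log(3), encontramos s = 5/3.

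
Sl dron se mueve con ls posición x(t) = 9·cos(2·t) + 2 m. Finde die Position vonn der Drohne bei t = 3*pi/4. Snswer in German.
Mit x(t) = 9·cos(2·t) + 2 und Einsetzen von t = 3*pi/4, finden wir x = 2.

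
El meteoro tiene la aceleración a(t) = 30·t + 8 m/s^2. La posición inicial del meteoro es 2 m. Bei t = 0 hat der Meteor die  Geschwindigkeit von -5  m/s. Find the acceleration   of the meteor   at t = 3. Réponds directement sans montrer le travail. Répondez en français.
La réponse est 98.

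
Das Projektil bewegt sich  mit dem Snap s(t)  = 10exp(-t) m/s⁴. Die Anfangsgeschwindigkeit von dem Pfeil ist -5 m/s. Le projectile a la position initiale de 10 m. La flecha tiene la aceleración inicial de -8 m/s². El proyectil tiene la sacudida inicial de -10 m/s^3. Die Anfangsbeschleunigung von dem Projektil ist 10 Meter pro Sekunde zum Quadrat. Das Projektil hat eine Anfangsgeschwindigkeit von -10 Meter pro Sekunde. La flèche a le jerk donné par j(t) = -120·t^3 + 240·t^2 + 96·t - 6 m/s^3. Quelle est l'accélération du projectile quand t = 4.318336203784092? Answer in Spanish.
Para resolver esto, necesitamos tomar 2 integrales de nuestra ecuación del snap s(t) = 10·exp(-t). La integral del snap, con j(0) = -10, da la sacudida: j(t) = -10·exp(-t). Tomando ∫j(t)dt y aplicando a(0) = 10, encontramos a(t) = 10·exp(-t). Tenemos la aceleración a(t) = 10·exp(-t). Sustituyendo t = 4.318336203784092: a(4.318336203784092) = 0.133220302570548.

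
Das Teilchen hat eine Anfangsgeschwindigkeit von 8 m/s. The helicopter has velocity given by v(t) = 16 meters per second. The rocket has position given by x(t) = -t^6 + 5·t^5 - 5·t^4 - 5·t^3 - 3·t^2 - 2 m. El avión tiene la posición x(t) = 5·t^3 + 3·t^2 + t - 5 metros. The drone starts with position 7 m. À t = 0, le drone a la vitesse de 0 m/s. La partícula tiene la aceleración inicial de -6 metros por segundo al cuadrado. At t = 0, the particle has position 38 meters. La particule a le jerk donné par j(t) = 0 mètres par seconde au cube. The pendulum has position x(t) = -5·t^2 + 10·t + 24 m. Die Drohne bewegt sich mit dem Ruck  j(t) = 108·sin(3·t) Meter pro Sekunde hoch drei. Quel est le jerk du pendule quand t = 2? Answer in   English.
To solve this, we need to take 3 derivatives of our position equation x(t) = -5·t^2 + 10·t + 24. Differentiating position, we get velocity: v(t) = 10 - 10·t. The derivative of velocity gives acceleration: a(t) = -10. Taking d/dt of a(t), we find j(t) = 0. Using j(t) = 0 and substituting t = 2, we find j = 0.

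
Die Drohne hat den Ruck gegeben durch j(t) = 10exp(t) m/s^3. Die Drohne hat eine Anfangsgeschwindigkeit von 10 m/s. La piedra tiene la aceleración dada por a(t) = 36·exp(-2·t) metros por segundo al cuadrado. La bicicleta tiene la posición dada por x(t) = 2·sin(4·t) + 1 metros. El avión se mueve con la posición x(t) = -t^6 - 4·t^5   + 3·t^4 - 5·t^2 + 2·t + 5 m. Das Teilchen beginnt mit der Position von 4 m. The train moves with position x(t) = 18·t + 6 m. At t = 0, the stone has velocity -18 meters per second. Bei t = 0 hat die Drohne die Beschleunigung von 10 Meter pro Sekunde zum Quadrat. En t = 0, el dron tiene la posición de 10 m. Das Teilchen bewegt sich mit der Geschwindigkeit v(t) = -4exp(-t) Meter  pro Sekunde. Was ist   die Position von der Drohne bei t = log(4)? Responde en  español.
Para resolver esto, necesitamos tomar 3 integrales de nuestra ecuación de la sacudida j(t) = 10·exp(t). Tomando ∫j(t)dt y aplicando a(0) = 10, encontramos a(t) = 10·exp(t). La integral de la aceleración es la velocidad. Usando v(0) = 10, obtenemos v(t) = 10·exp(t). Integrando la velocidad y usando la condición inicial x(0) = 10, obtenemos x(t) = 10·exp(t). De la ecuación de la posición x(t) = 10·exp(t), sustituimos t = log(4) para obtener x = 40.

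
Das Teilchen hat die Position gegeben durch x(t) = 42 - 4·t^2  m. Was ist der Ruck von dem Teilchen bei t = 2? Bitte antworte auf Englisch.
Starting from position x(t) = 42 - 4·t^2, we take 3 derivatives. The derivative of position gives velocity: v(t) = -8·t. The derivative of velocity gives acceleration: a(t) = -8. Taking d/dt of a(t), we find j(t) = 0. From the given jerk equation j(t) = 0, we substitute t = 2 to get j = 0.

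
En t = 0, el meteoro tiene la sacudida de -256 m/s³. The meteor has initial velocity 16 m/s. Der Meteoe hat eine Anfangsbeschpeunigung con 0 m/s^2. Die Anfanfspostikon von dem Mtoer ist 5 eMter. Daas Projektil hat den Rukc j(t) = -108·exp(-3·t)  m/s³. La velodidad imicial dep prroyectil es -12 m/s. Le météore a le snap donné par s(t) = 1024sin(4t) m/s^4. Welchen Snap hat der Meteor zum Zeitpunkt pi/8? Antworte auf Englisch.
From the given snap equation s(t) = 1024·sin(4·t), we substitute t = pi/8 to get s = 1024.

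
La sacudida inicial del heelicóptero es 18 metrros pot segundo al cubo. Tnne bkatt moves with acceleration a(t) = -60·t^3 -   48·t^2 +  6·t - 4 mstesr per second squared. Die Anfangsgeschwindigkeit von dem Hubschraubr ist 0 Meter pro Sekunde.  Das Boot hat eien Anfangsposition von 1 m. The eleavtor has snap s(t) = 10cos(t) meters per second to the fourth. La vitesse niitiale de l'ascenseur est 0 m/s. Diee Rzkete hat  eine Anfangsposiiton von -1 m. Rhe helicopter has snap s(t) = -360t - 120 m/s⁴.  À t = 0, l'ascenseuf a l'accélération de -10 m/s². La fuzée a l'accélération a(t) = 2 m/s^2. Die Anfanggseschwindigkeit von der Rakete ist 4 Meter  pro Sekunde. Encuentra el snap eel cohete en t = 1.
Debemos derivar nuestra ecuación de la aceleración a(t) = 2 2 veces. Derivando la aceleración, obtenemos la sacudida: j(t) = 0. La derivada de la sacudida da el snap: s(t) = 0. De la ecuación del snap s(t) = 0, sustituimos t = 1 para obtener s = 0.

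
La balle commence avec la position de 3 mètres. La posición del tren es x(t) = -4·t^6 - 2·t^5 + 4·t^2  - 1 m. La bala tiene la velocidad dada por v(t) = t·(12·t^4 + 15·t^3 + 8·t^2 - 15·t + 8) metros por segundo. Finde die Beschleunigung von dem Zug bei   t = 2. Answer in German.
Ausgehend von der Position x(t) = -4·t^6 - 2·t^5 + 4·t^2 - 1, nehmen wir 2 Ableitungen. Die Ableitung von der Position ergibt die Geschwindigkeit: v(t) = -24·t^5 - 10·t^4 + 8·t. Durch Ableiten von der Geschwindigkeit erhalten wir die Beschleunigung: a(t) = -120·t^4 - 40·t^3 + 8. Wir haben die Beschleunigung a(t) = -120·t^4 - 40·t^3 + 8. Durch Einsetzen von t = 2: a(2) = -2232.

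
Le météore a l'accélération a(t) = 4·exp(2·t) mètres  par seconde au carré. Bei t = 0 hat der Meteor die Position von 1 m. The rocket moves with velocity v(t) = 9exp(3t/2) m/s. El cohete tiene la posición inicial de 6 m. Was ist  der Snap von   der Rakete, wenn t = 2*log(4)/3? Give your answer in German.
Ausgehend von der Geschwindigkeit v(t) = 9·exp(3·t/2), nehmen wir 3 Ableitungen. Die Ableitung von der Geschwindigkeit ergibt die Beschleunigung: a(t) = 27·exp(3·t/2)/2. Die Ableitung von der Beschleunigung ergibt den Ruck: j(t) = 81·exp(3·t/2)/4. Die Ableitung von dem Ruck ergibt den Snap: s(t) = 243·exp(3·t/2)/8. Aus der Gleichung für den Snap s(t) = 243·exp(3·t/2)/8, setzen wir t = 2*log(4)/3 ein und erhalten s = 243/2.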